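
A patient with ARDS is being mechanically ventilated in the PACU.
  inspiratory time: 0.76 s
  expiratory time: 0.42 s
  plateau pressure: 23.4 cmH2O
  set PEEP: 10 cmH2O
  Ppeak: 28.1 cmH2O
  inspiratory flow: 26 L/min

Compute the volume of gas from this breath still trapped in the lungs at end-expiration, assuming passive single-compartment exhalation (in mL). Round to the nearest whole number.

Flow: 26 L/min ÷ 60 = 0.4333 L/s.
Vt = flow × Ti = 0.4333 L/s × 0.76 s × 1000 mL/L = 329.31 mL.
R = (PIP − Pplat)/V̇ = (28.1 − 23.4) / 0.4333 = 4.7/0.4333 = 10.847 cmH2O·s/L.
C = Vt/(Pplat − PEEP) = 329.31 / (23.4 − 10) = 329.31/13.4 = 24.575 mL/cmH2O.
τ = R × C = 10.847 × 0.02458 L/cmH2O = 0.2666 s.
Fraction remaining = e^(−Te/τ) = e^(−0.42/0.2666) = 0.2069.
Trapped volume = 329.31 × 0.2069 = 68.134 mL.

68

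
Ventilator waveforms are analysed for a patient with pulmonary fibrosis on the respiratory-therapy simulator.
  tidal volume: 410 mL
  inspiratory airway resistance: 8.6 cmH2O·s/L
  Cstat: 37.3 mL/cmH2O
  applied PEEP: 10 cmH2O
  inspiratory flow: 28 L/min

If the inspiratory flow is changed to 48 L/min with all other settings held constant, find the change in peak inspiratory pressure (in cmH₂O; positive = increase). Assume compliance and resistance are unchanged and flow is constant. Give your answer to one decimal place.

2.9

Flow: 28 L/min ÷ 60 = 0.4667 L/s.
New flow: 48 L/min ÷ 60 = 0.8 L/s.
PIP = Vt/C + R·V̇ + PEEP (constant-flow equation of motion).
Only the resistive term changes: ΔPIP = R × ΔV̇ = 8.6 × (0.8 − 0.4667) = 8.6 × 0.3333 = 2.866 cmH2O.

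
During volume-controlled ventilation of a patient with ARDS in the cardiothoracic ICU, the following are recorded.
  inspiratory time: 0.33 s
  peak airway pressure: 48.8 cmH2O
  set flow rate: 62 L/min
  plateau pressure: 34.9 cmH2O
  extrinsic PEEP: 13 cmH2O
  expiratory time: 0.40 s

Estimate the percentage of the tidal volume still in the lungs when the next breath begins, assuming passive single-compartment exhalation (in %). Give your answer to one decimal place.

14.8

Flow: 62 L/min ÷ 60 = 1.0333 L/s.
Vt = flow × Ti = 1.0333 L/s × 0.33 s × 1000 mL/L = 340.99 mL.
R = (PIP − Pplat)/V̇ = (48.8 − 34.9) / 1.0333 = 13.9/1.0333 = 13.452 cmH2O·s/L.
C = Vt/(Pplat − PEEP) = 340.99 / (34.9 − 13) = 340.99/21.9 = 15.57 mL/cmH2O.
τ = R × C = 13.452 × 0.01557 L/cmH2O = 0.2094 s.
Fraction remaining at end-expiration = e^(−Te/τ) = e^(−0.40/0.2094) = 0.148 → 14.8%.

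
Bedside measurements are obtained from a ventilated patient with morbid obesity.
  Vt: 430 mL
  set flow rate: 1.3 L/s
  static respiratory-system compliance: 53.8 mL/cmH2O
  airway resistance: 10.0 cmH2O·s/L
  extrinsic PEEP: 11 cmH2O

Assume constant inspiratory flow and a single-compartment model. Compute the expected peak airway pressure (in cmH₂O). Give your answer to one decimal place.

Equation of motion (constant flow): PIP = Vt/C + R·V̇ + PEEP.
PIP = 430/53.8 + 10.0×1.3 + 11 = 7.993 + 13.0 + 11 = 31.993 cmH2O.

32.0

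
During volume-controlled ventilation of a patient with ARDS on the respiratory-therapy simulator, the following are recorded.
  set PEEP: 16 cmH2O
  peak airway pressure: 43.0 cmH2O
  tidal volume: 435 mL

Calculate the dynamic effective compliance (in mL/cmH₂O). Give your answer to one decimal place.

16.1

Dynamic compliance = Vt / (PIP − PEEP) = 435 / (43.0 − 16) = 435 / 27.0 = 16.111 mL/cmH2O.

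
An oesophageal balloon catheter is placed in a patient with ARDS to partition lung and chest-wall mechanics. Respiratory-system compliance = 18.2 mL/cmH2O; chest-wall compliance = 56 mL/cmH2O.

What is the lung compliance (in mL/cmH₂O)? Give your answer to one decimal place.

1/CL = 1/Crs − 1/Ccw.
1/CL = 1/18.2 − 1/56 = 0.03709.
CL = 26.961 mL/cmH2O.

27.0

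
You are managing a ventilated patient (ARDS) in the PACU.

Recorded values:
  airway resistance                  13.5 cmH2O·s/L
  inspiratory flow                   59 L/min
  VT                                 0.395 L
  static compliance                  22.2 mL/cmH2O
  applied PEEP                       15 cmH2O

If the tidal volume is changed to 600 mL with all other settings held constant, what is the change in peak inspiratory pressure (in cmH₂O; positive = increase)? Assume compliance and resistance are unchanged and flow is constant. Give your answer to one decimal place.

PIP = Vt/C + R·V̇ + PEEP (constant-flow equation of motion).
Only the elastic term changes: ΔPIP = ΔVt / C = (600 − 395) / 22.2 = 9.234 cmH2O.

9.2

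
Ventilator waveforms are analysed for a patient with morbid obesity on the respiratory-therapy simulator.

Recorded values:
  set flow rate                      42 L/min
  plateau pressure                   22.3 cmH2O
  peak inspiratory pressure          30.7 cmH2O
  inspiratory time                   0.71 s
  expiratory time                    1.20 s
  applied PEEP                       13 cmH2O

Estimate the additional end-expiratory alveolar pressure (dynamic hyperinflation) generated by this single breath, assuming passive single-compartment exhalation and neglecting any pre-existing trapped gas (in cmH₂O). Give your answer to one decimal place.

Flow: 42 L/min ÷ 60 = 0.7 L/s.
Vt = flow × Ti = 0.7 L/s × 0.71 s × 1000 mL/L = 497.0 mL.
R = (PIP − Pplat)/V̇ = (30.7 − 22.3) / 0.7 = 8.4/0.7 = 12.0 cmH2O·s/L.
C = Vt/(Pplat − PEEP) = 497.0 / (22.3 − 13) = 497.0/9.3 = 53.441 mL/cmH2O.
τ = R × C = 12.0 × 0.05344 L/cmH2O = 0.6413 s.
Fraction remaining = e^(−Te/τ) = e^(−1.20/0.6413) = 0.1539; trapped volume = 497.0 × 0.1539 = 76.488 mL.
Additional alveolar pressure from trapping ≈ V_trapped / C = 76.488 / 53.441 = 1.431 cmH2O.

1.4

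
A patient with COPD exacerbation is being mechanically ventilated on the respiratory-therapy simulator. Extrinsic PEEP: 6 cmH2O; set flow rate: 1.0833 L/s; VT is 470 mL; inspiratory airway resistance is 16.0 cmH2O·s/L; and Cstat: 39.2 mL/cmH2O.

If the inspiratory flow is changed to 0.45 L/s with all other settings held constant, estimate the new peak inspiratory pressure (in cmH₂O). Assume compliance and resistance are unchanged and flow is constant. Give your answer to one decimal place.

PIP = Vt/C + R·V̇ + PEEP (constant-flow equation of motion).
Only the resistive term changes: ΔPIP = R × ΔV̇ = 16.0 × (0.45 − 1.0833) = 16.0 × -0.6333 = -10.133 cmH2O.
Original PIP = 470/39.2 + 16.0×1.0833 + 6 = 35.323 cmH2O; new PIP = 35.323 + (-10.133) = 25.19 cmH2O.

25.2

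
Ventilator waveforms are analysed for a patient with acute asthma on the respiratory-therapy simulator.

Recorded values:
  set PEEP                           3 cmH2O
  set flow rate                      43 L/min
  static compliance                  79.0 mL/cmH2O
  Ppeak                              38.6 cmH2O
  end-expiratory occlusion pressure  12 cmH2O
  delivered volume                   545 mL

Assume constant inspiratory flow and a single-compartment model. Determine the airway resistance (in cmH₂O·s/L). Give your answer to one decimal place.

27.5

Flow: 43 L/min ÷ 60 = 0.7167 L/s.
Total PEEP = 12 cmH2O (set 3 + intrinsic 9); this is the baseline alveolar pressure.
Equation of motion (constant flow): PIP = Vt/C + R·V̇ + PEEP.
R·V̇ = PIP − Vt/C − PEEP = 38.6 − 545/79.0 − 12 = 38.6 − 6.899 − 12 = 19.701 cmH2O.
R = 19.701 / 0.7167 = 27.488 cmH2O·s/L.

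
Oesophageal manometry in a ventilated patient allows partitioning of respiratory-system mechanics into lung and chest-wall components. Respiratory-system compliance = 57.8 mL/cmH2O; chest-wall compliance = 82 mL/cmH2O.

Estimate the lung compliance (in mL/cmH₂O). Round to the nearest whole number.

196

1/CL = 1/Crs − 1/Ccw.
1/CL = 1/57.8 − 1/82 = 0.005106.
CL = 195.85 mL/cmH2O.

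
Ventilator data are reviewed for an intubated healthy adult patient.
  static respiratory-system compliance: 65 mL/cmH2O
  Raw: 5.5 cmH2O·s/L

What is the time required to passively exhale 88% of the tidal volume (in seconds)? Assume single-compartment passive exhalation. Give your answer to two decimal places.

τ = R × C = 5.5 × 65 mL/cmH2O = 5.5 × 0.065 L/cmH2O = 0.3575 s.
Exhaled fraction f = 1 − e^(−t/τ) → t = −τ·ln(1 − f) = −0.3575·ln(0.12) = 0.758 s.

0.76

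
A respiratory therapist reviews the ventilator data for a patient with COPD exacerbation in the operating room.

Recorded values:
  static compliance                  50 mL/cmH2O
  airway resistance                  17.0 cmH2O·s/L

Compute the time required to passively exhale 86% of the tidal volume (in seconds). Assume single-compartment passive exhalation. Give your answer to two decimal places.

τ = R × C = 17.0 × 50 mL/cmH2O = 17.0 × 0.050 L/cmH2O = 0.85 s.
Exhaled fraction f = 1 − e^(−t/τ) → t = −τ·ln(1 − f) = −0.85·ln(0.14) = 1.671 s.

1.67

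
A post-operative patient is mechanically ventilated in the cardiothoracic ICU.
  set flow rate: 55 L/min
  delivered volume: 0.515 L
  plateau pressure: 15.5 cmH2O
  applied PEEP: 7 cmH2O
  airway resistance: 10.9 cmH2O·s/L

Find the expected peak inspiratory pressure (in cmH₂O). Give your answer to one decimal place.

25.5

Flow: 55 L/min ÷ 60 = 0.9167 L/s.
PIP = Pplat + Raw × flow = 15.5 + 10.9 × 0.9167 = 15.5 + 9.992 = 25.492 cmH2O.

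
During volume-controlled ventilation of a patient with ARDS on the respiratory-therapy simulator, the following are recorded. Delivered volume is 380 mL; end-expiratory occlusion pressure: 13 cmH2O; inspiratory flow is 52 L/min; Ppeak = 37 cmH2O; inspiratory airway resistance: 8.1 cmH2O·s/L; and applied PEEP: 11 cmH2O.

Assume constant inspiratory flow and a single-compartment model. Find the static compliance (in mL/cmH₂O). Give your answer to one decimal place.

Flow: 52 L/min ÷ 60 = 0.8667 L/s.
Total PEEP = 13 cmH2O (set 11 + intrinsic 2); this is the baseline alveolar pressure.
Equation of motion (constant flow): PIP = Vt/C + R·V̇ + PEEP.
Vt/C = PIP − R·V̇ − PEEP = 37 − 8.1×0.8667 − 13 = 37 − 7.02 − 13 = 16.98 cmH2O.
C = Vt / 16.98 = 380 / 16.98 = 22.379 mL/cmH2O.

22.4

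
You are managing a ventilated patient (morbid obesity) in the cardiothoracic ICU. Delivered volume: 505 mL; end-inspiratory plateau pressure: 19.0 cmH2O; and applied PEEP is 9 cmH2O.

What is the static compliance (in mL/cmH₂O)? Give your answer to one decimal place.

Cstat = Vt / (Pplat − PEEP) = 505 / (19.0 − 9) = 505 / 10.0 = 50.5 mL/cmH2O.

50.5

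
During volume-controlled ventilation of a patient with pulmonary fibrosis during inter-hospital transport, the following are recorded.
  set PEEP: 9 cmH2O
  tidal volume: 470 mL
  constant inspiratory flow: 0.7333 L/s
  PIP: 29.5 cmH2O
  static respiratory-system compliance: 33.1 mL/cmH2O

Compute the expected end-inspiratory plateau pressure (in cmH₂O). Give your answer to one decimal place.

Pplat = PEEP + Vt / Cstat = 9 + 470 / 33.1 = 9 + 14.199 = 23.199 cmH2O.

23.2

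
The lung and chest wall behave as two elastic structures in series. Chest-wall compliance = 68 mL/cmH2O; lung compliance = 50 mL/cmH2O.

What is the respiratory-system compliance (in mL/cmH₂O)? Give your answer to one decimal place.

28.8

Lung and chest wall are elastances in series: 1/Crs = 1/CL + 1/Ccw.
1/Crs = 1/50 + 1/68 = 0.03471.
Crs = 28.81 mL/cmH2O.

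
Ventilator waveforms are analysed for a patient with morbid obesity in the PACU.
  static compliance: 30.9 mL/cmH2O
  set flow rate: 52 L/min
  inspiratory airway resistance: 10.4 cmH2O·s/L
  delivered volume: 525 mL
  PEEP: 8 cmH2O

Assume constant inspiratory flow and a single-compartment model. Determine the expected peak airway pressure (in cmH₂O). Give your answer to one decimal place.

Flow: 52 L/min ÷ 60 = 0.8667 L/s.
Equation of motion (constant flow): PIP = Vt/C + R·V̇ + PEEP.
PIP = 525/30.9 + 10.4×0.8667 + 8 = 16.99 + 9.014 + 8 = 34.004 cmH2O.

34.0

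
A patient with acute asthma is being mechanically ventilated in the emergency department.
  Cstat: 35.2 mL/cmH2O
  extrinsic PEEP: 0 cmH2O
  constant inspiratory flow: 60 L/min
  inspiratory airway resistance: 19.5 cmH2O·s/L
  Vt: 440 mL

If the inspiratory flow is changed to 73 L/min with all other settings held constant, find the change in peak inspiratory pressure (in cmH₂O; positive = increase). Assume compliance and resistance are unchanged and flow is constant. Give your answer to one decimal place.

Flow: 60 L/min ÷ 60 = 1 L/s.
New flow: 73 L/min ÷ 60 = 1.2167 L/s.
PIP = Vt/C + R·V̇ + PEEP (constant-flow equation of motion).
Only the resistive term changes: ΔPIP = R × ΔV̇ = 19.5 × (1.2167 − 1) = 19.5 × 0.2167 = 4.226 cmH2O.

4.2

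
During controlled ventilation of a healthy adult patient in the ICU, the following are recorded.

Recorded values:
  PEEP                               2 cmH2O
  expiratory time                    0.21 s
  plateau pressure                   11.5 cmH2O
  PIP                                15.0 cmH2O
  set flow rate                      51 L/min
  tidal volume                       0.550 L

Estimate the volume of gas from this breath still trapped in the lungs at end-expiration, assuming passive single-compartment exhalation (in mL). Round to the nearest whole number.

Flow: 51 L/min ÷ 60 = 0.85 L/s.
R = (PIP − Pplat)/V̇ = (15.0 − 11.5) / 0.85 = 3.5/0.85 = 4.118 cmH2O·s/L.
C = Vt/(Pplat − PEEP) = 550.0 / (11.5 − 2) = 550.0/9.5 = 57.895 mL/cmH2O.
τ = R × C = 4.118 × 0.0579 L/cmH2O = 0.2384 s.
Fraction remaining = e^(−Te/τ) = e^(−0.21/0.2384) = 0.4144.
Trapped volume = 550.0 × 0.4144 = 227.92 mL.

228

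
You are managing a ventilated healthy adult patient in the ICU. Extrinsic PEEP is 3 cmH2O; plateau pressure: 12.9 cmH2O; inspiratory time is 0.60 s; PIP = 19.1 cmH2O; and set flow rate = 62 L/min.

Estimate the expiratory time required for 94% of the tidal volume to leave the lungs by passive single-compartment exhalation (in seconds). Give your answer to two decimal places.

Flow: 62 L/min ÷ 60 = 1.0333 L/s.
Vt = flow × Ti = 1.0333 L/s × 0.60 s × 1000 mL/L = 619.98 mL.
R = (PIP − Pplat)/V̇ = (19.1 − 12.9) / 1.0333 = 6.2/1.0333 = 6.0 cmH2O·s/L.
C = Vt/(Pplat − PEEP) = 619.98 / (12.9 − 3) = 619.98/9.9 = 62.624 mL/cmH2O.
τ = R × C = 6.0 × 0.06262 L/cmH2O = 0.3757 s.
t = −τ·ln(1 − 0.94) = −0.3757·ln(0.06) = 1.057 s.

1.06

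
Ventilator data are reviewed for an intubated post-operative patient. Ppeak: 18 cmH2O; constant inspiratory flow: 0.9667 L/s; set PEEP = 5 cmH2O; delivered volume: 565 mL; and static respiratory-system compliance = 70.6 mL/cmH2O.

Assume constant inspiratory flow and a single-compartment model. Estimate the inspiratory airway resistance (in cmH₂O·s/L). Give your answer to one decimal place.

5.2

Equation of motion (constant flow): PIP = Vt/C + R·V̇ + PEEP.
R·V̇ = PIP − Vt/C − PEEP = 18 − 565/70.6 − 5 = 18 − 8.003 − 5 = 4.997 cmH2O.
R = 4.997 / 0.9667 = 5.169 cmH2O·s/L.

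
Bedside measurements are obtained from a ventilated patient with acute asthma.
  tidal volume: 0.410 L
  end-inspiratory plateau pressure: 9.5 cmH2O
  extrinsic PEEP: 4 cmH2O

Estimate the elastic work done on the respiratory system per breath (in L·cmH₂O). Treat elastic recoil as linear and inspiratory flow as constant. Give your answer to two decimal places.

1.13

Elastic work ≈ ½ × (Pplat − PEEP) × Vt = 0.5 × (9.5 − 4) × 0.410 L = 0.5 × 5.5 × 0.410 = 1.128 L·cmH2O.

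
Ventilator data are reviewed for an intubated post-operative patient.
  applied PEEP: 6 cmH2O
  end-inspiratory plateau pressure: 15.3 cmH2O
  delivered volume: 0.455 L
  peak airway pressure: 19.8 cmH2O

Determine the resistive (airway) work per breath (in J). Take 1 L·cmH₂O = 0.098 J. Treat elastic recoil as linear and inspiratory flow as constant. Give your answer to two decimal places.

0.20

With constant inspiratory flow the resistive pressure is constant at PIP − Pplat = 19.8 − 15.3 = 4.5 cmH2O, so resistive work = 4.5 × 0.455 = 2.048 L·cmH2O.
× 0.098 J/(L·cmH2O) → 0.2007 J.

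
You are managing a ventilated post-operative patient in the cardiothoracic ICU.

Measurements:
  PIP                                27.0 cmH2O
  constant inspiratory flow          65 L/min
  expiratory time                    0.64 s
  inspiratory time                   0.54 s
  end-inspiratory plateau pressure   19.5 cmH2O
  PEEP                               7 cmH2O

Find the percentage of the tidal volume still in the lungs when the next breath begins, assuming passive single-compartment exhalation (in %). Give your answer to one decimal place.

Flow: 65 L/min ÷ 60 = 1.0833 L/s.
Vt = flow × Ti = 1.0833 L/s × 0.54 s × 1000 mL/L = 584.98 mL.
R = (PIP − Pplat)/V̇ = (27.0 − 19.5) / 1.0833 = 7.5/1.0833 = 6.923 cmH2O·s/L.
C = Vt/(Pplat − PEEP) = 584.98 / (19.5 − 7) = 584.98/12.5 = 46.798 mL/cmH2O.
τ = R × C = 6.923 × 0.0468 L/cmH2O = 0.324 s.
Fraction remaining at end-expiration = e^(−Te/τ) = e^(−0.64/0.324) = 0.1387 → 13.87%.

13.9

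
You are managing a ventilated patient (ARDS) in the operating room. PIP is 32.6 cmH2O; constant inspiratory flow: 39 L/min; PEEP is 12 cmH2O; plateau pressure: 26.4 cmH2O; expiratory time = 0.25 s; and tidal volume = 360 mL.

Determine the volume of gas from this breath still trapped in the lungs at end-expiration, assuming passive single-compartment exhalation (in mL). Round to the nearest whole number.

Flow: 39 L/min ÷ 60 = 0.65 L/s.
R = (PIP − Pplat)/V̇ = (32.6 − 26.4) / 0.65 = 6.2/0.65 = 9.538 cmH2O·s/L.
C = Vt/(Pplat − PEEP) = 360.0 / (26.4 − 12) = 360.0/14.4 = 25.0 mL/cmH2O.
τ = R × C = 9.538 × 0.025 L/cmH2O = 0.2385 s.
Fraction remaining = e^(−Te/τ) = e^(−0.25/0.2385) = 0.3506.
Trapped volume = 360.0 × 0.3506 = 126.22 mL.

126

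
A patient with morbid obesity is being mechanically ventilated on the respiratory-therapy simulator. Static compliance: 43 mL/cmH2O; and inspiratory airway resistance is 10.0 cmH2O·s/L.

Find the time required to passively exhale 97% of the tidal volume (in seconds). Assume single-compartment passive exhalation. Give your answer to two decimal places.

τ = R × C = 10.0 × 43 mL/cmH2O = 10.0 × 0.043 L/cmH2O = 0.43 s.
Exhaled fraction f = 1 − e^(−t/τ) → t = −τ·ln(1 − f) = −0.43·ln(0.03) = 1.508 s.

1.51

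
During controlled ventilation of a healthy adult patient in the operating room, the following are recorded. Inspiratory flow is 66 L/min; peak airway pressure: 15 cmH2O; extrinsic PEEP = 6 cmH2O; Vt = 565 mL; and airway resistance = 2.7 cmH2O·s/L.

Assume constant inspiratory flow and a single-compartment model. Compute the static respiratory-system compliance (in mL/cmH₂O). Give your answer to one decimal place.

Flow: 66 L/min ÷ 60 = 1.1 L/s.
Equation of motion (constant flow): PIP = Vt/C + R·V̇ + PEEP.
Vt/C = PIP − R·V̇ − PEEP = 15 − 2.7×1.1 − 6 = 15 − 2.97 − 6 = 6.03 cmH2O.
C = Vt / 6.03 = 565 / 6.03 = 93.698 mL/cmH2O.

93.7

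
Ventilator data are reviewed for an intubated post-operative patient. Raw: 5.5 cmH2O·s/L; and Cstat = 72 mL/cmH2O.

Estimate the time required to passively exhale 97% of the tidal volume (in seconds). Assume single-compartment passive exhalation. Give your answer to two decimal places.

τ = R × C = 5.5 × 72 mL/cmH2O = 5.5 × 0.072 L/cmH2O = 0.396 s.
Exhaled fraction f = 1 − e^(−t/τ) → t = −τ·ln(1 − f) = −0.396·ln(0.03) = 1.389 s.

1.39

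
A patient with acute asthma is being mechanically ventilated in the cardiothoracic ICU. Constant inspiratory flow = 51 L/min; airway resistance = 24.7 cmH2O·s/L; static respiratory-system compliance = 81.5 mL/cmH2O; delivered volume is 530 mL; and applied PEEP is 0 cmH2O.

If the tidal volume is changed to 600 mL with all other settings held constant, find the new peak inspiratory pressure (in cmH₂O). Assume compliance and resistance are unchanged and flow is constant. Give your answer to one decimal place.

Flow: 51 L/min ÷ 60 = 0.85 L/s.
PIP = Vt/C + R·V̇ + PEEP (constant-flow equation of motion).
Only the elastic term changes: ΔPIP = ΔVt / C = (600 − 530) / 81.5 = 0.8589 cmH2O.
Original PIP = 530/81.5 + 24.7×0.85 + 0 = 27.498 cmH2O; new PIP = 27.498 + (0.8589) = 28.357 cmH2O.

28.4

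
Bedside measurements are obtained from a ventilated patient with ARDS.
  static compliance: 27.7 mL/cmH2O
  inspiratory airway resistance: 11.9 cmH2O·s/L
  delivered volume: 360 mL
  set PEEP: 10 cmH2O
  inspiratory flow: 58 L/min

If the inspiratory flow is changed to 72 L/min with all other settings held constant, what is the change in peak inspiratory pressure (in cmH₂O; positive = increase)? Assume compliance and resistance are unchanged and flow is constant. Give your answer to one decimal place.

Flow: 58 L/min ÷ 60 = 0.9667 L/s.
New flow: 72 L/min ÷ 60 = 1.2 L/s.
PIP = Vt/C + R·V̇ + PEEP (constant-flow equation of motion).
Only the resistive term changes: ΔPIP = R × ΔV̇ = 11.9 × (1.2 − 0.9667) = 11.9 × 0.2333 = 2.776 cmH2O.

2.8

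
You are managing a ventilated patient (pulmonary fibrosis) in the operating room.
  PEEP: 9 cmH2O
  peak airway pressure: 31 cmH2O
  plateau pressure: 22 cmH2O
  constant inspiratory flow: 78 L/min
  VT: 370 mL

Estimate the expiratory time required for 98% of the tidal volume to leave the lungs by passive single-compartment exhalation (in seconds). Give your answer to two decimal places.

0.77

Flow: 78 L/min ÷ 60 = 1.3 L/s.
R = (PIP − Pplat)/V̇ = (31 − 22) / 1.3 = 9.0/1.3 = 6.923 cmH2O·s/L.
C = Vt/(Pplat − PEEP) = 370.0 / (22 − 9) = 370.0/13.0 = 28.462 mL/cmH2O.
τ = R × C = 6.923 × 0.02846 L/cmH2O = 0.197 s.
t = −τ·ln(1 − 0.98) = −0.197·ln(0.02) = 0.7707 s.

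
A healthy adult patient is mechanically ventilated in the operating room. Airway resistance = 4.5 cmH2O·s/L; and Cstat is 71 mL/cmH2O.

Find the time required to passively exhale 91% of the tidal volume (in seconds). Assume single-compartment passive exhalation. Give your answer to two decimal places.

τ = R × C = 4.5 × 71 mL/cmH2O = 4.5 × 0.071 L/cmH2O = 0.3195 s.
Exhaled fraction f = 1 − e^(−t/τ) → t = −τ·ln(1 − f) = −0.3195·ln(0.09) = 0.7693 s.

0.77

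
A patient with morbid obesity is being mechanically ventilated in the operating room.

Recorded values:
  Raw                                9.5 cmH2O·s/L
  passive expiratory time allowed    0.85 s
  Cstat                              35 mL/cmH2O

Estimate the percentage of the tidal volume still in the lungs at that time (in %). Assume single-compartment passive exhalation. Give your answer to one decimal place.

7.8

τ = R × C = 9.5 × 35 mL/cmH2O = 9.5 × 0.035 L/cmH2O = 0.3325 s.
Passive exhalation: V(t)/V₀ = e^(−t/τ) = e^(−0.85/0.3325) = 0.07758.
Fraction remaining = 0.07758 → 7.758%.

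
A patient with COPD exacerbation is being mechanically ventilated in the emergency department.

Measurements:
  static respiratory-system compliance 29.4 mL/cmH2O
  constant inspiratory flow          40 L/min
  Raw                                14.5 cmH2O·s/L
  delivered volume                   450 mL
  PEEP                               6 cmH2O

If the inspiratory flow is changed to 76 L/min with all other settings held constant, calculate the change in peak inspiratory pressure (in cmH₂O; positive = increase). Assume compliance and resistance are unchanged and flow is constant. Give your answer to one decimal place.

8.7

Flow: 40 L/min ÷ 60 = 0.6667 L/s.
New flow: 76 L/min ÷ 60 = 1.2667 L/s.
PIP = Vt/C + R·V̇ + PEEP (constant-flow equation of motion).
Only the resistive term changes: ΔPIP = R × ΔV̇ = 14.5 × (1.2667 − 0.6667) = 14.5 × 0.6 = 8.7 cmH2O.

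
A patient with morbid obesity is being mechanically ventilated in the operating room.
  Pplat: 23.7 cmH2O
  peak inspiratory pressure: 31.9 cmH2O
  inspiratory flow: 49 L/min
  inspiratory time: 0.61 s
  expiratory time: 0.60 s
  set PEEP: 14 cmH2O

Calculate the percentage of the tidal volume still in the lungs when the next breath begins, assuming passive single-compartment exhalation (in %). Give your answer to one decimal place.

Flow: 49 L/min ÷ 60 = 0.8167 L/s.
Vt = flow × Ti = 0.8167 L/s × 0.61 s × 1000 mL/L = 498.19 mL.
R = (PIP − Pplat)/V̇ = (31.9 − 23.7) / 0.8167 = 8.2/0.8167 = 10.04 cmH2O·s/L.
C = Vt/(Pplat − PEEP) = 498.19 / (23.7 − 14) = 498.19/9.7 = 51.36 mL/cmH2O.
τ = R × C = 10.04 × 0.05136 L/cmH2O = 0.5157 s.
Fraction remaining at end-expiration = e^(−Te/τ) = e^(−0.60/0.5157) = 0.3124 → 31.24%.

31.2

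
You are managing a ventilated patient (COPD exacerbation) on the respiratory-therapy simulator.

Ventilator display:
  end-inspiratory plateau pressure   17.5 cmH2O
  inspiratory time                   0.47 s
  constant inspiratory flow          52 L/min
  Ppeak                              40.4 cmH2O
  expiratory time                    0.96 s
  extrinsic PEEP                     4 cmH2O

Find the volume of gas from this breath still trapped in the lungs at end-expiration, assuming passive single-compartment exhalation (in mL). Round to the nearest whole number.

122

Flow: 52 L/min ÷ 60 = 0.8667 L/s.
Vt = flow × Ti = 0.8667 L/s × 0.47 s × 1000 mL/L = 407.35 mL.
R = (PIP − Pplat)/V̇ = (40.4 − 17.5) / 0.8667 = 22.9/0.8667 = 26.422 cmH2O·s/L.
C = Vt/(Pplat − PEEP) = 407.35 / (17.5 − 4) = 407.35/13.5 = 30.174 mL/cmH2O.
τ = R × C = 26.422 × 0.03017 L/cmH2O = 0.7972 s.
Fraction remaining = e^(−Te/τ) = e^(−0.96/0.7972) = 0.2999.
Trapped volume = 407.35 × 0.2999 = 122.16 mL.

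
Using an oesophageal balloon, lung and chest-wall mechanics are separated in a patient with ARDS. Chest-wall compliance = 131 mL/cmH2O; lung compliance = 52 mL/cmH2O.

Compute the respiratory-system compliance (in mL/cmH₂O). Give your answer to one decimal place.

37.2

Lung and chest wall are elastances in series: 1/Crs = 1/CL + 1/Ccw.
1/Crs = 1/52 + 1/131 = 0.02686.
Crs = 37.23 mL/cmH2O.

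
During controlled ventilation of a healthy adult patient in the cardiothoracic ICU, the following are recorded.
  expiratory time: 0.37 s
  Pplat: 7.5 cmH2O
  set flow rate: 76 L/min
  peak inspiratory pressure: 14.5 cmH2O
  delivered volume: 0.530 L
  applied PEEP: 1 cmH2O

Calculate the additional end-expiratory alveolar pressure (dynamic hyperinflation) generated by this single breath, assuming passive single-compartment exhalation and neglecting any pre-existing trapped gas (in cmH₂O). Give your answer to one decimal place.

Flow: 76 L/min ÷ 60 = 1.2667 L/s.
R = (PIP − Pplat)/V̇ = (14.5 − 7.5) / 1.2667 = 7.0/1.2667 = 5.526 cmH2O·s/L.
C = Vt/(Pplat − PEEP) = 530.0 / (7.5 − 1) = 530.0/6.5 = 81.538 mL/cmH2O.
τ = R × C = 5.526 × 0.08154 L/cmH2O = 0.4506 s.
Fraction remaining = e^(−Te/τ) = e^(−0.37/0.4506) = 0.4399; trapped volume = 530.0 × 0.4399 = 233.15 mL.
Additional alveolar pressure from trapping ≈ V_trapped / C = 233.15 / 81.538 = 2.859 cmH2O.

2.9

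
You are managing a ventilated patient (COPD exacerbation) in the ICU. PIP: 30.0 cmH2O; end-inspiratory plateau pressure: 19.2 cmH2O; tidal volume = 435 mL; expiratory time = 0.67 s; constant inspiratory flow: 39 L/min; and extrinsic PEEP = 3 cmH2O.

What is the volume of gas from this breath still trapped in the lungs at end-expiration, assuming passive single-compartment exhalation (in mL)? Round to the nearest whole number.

Flow: 39 L/min ÷ 60 = 0.65 L/s.
R = (PIP − Pplat)/V̇ = (30.0 − 19.2) / 0.65 = 10.8/0.65 = 16.615 cmH2O·s/L.
C = Vt/(Pplat − PEEP) = 435.0 / (19.2 − 3) = 435.0/16.2 = 26.852 mL/cmH2O.
τ = R × C = 16.615 × 0.02685 L/cmH2O = 0.4461 s.
Fraction remaining = e^(−Te/τ) = e^(−0.67/0.4461) = 0.2227.
Trapped volume = 435.0 × 0.2227 = 96.875 mL.

97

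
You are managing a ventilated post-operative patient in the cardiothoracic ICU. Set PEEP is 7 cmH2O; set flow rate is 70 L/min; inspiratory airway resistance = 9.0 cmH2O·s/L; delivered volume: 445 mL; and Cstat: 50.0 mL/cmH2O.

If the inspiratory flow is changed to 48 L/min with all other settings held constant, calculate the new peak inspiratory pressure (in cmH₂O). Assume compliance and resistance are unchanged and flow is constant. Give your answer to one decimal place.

Flow: 70 L/min ÷ 60 = 1.1667 L/s.
New flow: 48 L/min ÷ 60 = 0.8 L/s.
PIP = Vt/C + R·V̇ + PEEP (constant-flow equation of motion).
Only the resistive term changes: ΔPIP = R × ΔV̇ = 9.0 × (0.8 − 1.1667) = 9.0 × -0.3667 = -3.3 cmH2O.
Original PIP = 445/50.0 + 9.0×1.1667 + 7 = 26.4 cmH2O; new PIP = 26.4 + (-3.3) = 23.1 cmH2O.

23.1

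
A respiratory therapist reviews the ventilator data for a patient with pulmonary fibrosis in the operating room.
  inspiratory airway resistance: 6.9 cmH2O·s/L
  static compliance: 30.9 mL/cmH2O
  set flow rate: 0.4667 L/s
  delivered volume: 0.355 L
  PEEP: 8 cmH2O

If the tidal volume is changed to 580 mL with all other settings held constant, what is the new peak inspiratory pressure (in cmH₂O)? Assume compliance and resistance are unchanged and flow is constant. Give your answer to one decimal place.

30.0

PIP = Vt/C + R·V̇ + PEEP (constant-flow equation of motion).
Only the elastic term changes: ΔPIP = ΔVt / C = (580 − 355) / 30.9 = 7.282 cmH2O.
Original PIP = 355/30.9 + 6.9×0.4667 + 8 = 22.709 cmH2O; new PIP = 22.709 + (7.282) = 29.991 cmH2O.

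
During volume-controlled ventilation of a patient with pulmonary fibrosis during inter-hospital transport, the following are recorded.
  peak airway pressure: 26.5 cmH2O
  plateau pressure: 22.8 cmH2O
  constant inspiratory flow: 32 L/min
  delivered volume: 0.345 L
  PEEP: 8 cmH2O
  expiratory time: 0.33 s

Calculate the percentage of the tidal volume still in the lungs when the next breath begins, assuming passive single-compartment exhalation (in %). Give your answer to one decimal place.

Flow: 32 L/min ÷ 60 = 0.5333 L/s.
R = (PIP − Pplat)/V̇ = (26.5 − 22.8) / 0.5333 = 3.7/0.5333 = 6.938 cmH2O·s/L.
C = Vt/(Pplat − PEEP) = 345.0 / (22.8 − 8) = 345.0/14.8 = 23.311 mL/cmH2O.
τ = R × C = 6.938 × 0.02331 L/cmH2O = 0.1617 s.
Fraction remaining at end-expiration = e^(−Te/τ) = e^(−0.33/0.1617) = 0.1299 → 12.99%.

13.0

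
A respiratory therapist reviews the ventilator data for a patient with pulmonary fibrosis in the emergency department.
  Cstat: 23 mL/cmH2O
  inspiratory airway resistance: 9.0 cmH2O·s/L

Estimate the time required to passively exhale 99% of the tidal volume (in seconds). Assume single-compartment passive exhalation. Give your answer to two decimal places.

τ = R × C = 9.0 × 23 mL/cmH2O = 9.0 × 0.023 L/cmH2O = 0.207 s.
Exhaled fraction f = 1 − e^(−t/τ) → t = −τ·ln(1 − f) = −0.207·ln(0.01) = 0.9533 s.

0.95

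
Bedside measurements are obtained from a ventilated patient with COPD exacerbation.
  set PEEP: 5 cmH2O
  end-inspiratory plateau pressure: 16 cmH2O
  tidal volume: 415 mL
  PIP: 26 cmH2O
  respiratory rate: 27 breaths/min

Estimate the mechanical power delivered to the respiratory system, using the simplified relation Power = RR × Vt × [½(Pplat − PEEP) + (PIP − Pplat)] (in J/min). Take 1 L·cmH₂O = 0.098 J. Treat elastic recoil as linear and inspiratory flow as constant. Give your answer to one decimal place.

Per-breath work = Vt × [½(Pplat−PEEP) + (PIP−Pplat)] = 0.415 × [0.5×11.0 + 10.0] = 0.415 × 15.5 = 6.433 L·cmH2O.
Power = 27 × 6.433 = 173.69 L·cmH2O/min.
× 0.098 J/(L·cmH2O) → 17.022 J/min.

17.0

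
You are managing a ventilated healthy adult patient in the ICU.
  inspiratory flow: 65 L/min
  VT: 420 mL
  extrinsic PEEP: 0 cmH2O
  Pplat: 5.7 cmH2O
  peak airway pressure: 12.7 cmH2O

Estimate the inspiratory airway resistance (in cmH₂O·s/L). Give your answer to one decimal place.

Flow: 65 L/min ÷ 60 = 1.0833 L/s.
Raw = (PIP − Pplat) / flow = (12.7 − 5.7) / 1.0833 = 7.0 / 1.0833 = 6.462 cmH2O·s/L.

6.5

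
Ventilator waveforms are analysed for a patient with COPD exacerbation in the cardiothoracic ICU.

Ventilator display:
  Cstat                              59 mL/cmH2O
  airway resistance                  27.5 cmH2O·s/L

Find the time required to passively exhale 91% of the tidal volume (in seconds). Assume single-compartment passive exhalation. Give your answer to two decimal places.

τ = R × C = 27.5 × 59 mL/cmH2O = 27.5 × 0.059 L/cmH2O = 1.623 s.
Exhaled fraction f = 1 − e^(−t/τ) → t = −τ·ln(1 − f) = −1.623·ln(0.09) = 3.908 s.

3.91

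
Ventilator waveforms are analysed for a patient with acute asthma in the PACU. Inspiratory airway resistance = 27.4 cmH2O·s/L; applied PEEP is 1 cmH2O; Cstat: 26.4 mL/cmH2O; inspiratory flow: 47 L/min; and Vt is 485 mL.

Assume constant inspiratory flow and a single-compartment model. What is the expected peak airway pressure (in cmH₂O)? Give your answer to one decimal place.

40.8

Flow: 47 L/min ÷ 60 = 0.7833 L/s.
Equation of motion (constant flow): PIP = Vt/C + R·V̇ + PEEP.
PIP = 485/26.4 + 27.4×0.7833 + 1 = 18.371 + 21.462 + 1 = 40.833 cmH2O.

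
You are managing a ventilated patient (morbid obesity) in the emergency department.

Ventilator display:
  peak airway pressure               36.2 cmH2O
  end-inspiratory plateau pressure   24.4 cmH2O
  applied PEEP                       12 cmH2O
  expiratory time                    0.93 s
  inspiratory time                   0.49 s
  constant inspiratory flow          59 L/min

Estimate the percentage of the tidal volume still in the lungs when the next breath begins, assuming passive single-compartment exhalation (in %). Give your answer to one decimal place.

Flow: 59 L/min ÷ 60 = 0.9833 L/s.
Vt = flow × Ti = 0.9833 L/s × 0.49 s × 1000 mL/L = 481.82 mL.
R = (PIP − Pplat)/V̇ = (36.2 − 24.4) / 0.9833 = 11.8/0.9833 = 12.0 cmH2O·s/L.
C = Vt/(Pplat − PEEP) = 481.82 / (24.4 − 12) = 481.82/12.4 = 38.856 mL/cmH2O.
τ = R × C = 12.0 × 0.03886 L/cmH2O = 0.4663 s.
Fraction remaining at end-expiration = e^(−Te/τ) = e^(−0.93/0.4663) = 0.1361 → 13.61%.

13.6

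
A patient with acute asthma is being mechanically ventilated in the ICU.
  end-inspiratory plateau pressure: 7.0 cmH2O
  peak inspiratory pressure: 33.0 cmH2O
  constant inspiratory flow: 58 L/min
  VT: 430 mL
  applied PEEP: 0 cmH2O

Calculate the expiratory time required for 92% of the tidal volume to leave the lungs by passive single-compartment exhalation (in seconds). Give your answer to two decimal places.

Flow: 58 L/min ÷ 60 = 0.9667 L/s.
R = (PIP − Pplat)/V̇ = (33.0 − 7.0) / 0.9667 = 26.0/0.9667 = 26.896 cmH2O·s/L.
C = Vt/(Pplat − PEEP) = 430.0 / (7.0 − 0) = 430.0/7.0 = 61.429 mL/cmH2O.
τ = R × C = 26.896 × 0.06143 L/cmH2O = 1.652 s.
t = −τ·ln(1 − 0.92) = −1.652·ln(0.08) = 4.173 s.

4.17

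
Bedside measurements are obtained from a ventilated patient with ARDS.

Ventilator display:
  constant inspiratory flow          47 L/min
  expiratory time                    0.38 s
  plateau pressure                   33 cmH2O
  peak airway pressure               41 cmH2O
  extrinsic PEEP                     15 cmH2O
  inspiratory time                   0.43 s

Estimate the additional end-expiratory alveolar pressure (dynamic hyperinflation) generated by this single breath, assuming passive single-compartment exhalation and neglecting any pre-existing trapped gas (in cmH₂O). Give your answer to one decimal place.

Flow: 47 L/min ÷ 60 = 0.7833 L/s.
Vt = flow × Ti = 0.7833 L/s × 0.43 s × 1000 mL/L = 336.82 mL.
R = (PIP − Pplat)/V̇ = (41 − 33) / 0.7833 = 8.0/0.7833 = 10.213 cmH2O·s/L.
C = Vt/(Pplat − PEEP) = 336.82 / (33 − 15) = 336.82/18.0 = 18.712 mL/cmH2O.
τ = R × C = 10.213 × 0.01871 L/cmH2O = 0.1911 s.
Fraction remaining = e^(−Te/τ) = e^(−0.38/0.1911) = 0.1369; trapped volume = 336.82 × 0.1369 = 46.111 mL.
Additional alveolar pressure from trapping ≈ V_trapped / C = 46.111 / 18.712 = 2.464 cmH2O.

2.5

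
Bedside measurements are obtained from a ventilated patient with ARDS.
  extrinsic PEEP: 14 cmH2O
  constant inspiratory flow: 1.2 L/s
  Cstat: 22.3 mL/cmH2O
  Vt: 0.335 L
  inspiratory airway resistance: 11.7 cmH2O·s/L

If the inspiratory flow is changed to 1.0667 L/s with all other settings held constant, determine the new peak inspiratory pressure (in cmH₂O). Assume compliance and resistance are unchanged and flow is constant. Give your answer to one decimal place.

41.5

PIP = Vt/C + R·V̇ + PEEP (constant-flow equation of motion).
Only the resistive term changes: ΔPIP = R × ΔV̇ = 11.7 × (1.0667 − 1.2) = 11.7 × -0.1333 = -1.56 cmH2O.
Original PIP = 335/22.3 + 11.7×1.2 + 14 = 43.062 cmH2O; new PIP = 43.062 + (-1.56) = 41.502 cmH2O.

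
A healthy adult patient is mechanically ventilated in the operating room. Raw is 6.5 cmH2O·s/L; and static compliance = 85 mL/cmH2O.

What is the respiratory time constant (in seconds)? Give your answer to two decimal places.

τ = R × C = 6.5 × 85 mL/cmH2O = 6.5 × 0.085 L/cmH2O = 0.5525 s.

0.55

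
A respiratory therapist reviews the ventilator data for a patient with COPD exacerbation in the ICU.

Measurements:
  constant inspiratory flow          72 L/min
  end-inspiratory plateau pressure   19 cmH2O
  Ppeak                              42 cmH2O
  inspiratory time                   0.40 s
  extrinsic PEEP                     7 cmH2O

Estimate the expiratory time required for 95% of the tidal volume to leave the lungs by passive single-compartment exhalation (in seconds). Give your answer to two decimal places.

2.30

Flow: 72 L/min ÷ 60 = 1.2 L/s.
Vt = flow × Ti = 1.2 L/s × 0.40 s × 1000 mL/L = 480.0 mL.
R = (PIP − Pplat)/V̇ = (42 − 19) / 1.2 = 23.0/1.2 = 19.167 cmH2O·s/L.
C = Vt/(Pplat − PEEP) = 480.0 / (19 − 7) = 480.0/12.0 = 40.0 mL/cmH2O.
τ = R × C = 19.167 × 0.04 L/cmH2O = 0.7667 s.
t = −τ·ln(1 − 0.95) = −0.7667·ln(0.05) = 2.297 s.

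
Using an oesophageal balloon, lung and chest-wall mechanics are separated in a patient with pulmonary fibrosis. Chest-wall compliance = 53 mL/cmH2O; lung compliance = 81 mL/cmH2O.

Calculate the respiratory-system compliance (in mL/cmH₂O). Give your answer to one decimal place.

Lung and chest wall are elastances in series: 1/Crs = 1/CL + 1/Ccw.
1/Crs = 1/81 + 1/53 = 0.03121.
Crs = 32.041 mL/cmH2O.

32.0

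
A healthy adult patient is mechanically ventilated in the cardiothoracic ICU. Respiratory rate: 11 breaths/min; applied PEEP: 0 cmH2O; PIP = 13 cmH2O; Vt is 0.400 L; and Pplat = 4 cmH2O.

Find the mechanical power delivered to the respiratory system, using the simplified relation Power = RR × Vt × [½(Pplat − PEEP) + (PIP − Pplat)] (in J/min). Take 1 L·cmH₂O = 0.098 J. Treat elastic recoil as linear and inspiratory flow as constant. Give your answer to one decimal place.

4.7

Per-breath work = Vt × [½(Pplat−PEEP) + (PIP−Pplat)] = 0.400 × [0.5×4.0 + 9.0] = 0.400 × 11.0 = 4.4 L·cmH2O.
Power = 11 × 4.4 = 48.4 L·cmH2O/min.
× 0.098 J/(L·cmH2O) → 4.743 J/min.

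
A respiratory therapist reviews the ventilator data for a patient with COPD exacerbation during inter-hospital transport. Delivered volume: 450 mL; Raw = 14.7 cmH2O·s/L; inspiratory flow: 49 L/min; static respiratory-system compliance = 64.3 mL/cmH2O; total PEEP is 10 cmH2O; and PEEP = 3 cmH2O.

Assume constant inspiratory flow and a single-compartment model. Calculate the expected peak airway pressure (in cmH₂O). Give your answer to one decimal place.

Flow: 49 L/min ÷ 60 = 0.8167 L/s.
Total PEEP = 10 cmH2O (set 3 + intrinsic 7); this is the baseline alveolar pressure.
Equation of motion (constant flow): PIP = Vt/C + R·V̇ + PEEP.
PIP = 450/64.3 + 14.7×0.8167 + 10 = 6.998 + 12.005 + 10 = 29.003 cmH2O.

29.0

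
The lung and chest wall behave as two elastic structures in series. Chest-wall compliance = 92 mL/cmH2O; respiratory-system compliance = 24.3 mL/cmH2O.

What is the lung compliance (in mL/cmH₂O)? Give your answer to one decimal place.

33.0

1/CL = 1/Crs − 1/Ccw.
1/CL = 1/24.3 − 1/92 = 0.03028.
CL = 33.025 mL/cmH2O.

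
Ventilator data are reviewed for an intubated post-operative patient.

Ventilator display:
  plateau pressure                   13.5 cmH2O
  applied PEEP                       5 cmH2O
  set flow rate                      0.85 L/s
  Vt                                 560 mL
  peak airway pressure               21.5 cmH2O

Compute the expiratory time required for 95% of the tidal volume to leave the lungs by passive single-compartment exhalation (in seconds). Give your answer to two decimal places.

R = (PIP − Pplat)/V̇ = (21.5 − 13.5) / 0.85 = 8.0/0.85 = 9.412 cmH2O·s/L.
C = Vt/(Pplat − PEEP) = 560.0 / (13.5 − 5) = 560.0/8.5 = 65.882 mL/cmH2O.
τ = R × C = 9.412 × 0.06588 L/cmH2O = 0.6201 s.
t = −τ·ln(1 − 0.95) = −0.6201·ln(0.05) = 1.858 s.

1.86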